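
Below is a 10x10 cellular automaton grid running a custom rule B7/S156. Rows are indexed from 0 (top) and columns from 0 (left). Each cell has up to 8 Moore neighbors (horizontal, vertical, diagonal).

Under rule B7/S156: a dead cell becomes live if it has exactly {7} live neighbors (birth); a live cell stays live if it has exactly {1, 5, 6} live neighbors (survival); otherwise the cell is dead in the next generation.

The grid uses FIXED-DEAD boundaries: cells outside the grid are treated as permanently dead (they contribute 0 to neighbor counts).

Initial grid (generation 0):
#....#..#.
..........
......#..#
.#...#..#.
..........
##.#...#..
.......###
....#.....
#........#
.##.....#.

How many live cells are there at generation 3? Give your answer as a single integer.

Simulating step by step:
Generation 0 (given above): 21 live cells
Generation 1: 11 live cells
..........
..........
......#..#
.....#..#.
..........
##........
.........#
..........
#........#
..#.....#.
Generation 2: 8 live cells
..........
..........
......#..#
.....#..#.
..........
##........
..........
..........
.........#
........#.
Generation 3: 8 live cells
..........
..........
......#..#
.....#..#.
..........
##........
..........
..........
.........#
........#.
Population at generation 3: 8

Answer: 8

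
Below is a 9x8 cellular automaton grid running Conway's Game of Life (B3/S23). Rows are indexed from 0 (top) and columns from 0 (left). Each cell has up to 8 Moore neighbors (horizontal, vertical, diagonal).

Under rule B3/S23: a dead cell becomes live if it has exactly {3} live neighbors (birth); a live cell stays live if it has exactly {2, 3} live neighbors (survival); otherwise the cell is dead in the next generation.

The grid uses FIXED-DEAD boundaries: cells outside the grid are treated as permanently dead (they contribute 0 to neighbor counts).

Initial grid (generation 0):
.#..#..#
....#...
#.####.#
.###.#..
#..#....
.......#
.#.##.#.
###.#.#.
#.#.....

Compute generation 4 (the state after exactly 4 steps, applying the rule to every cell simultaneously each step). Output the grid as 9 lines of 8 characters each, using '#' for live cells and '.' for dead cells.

Simulating step by step:
Generation 0 (given above): 28 live cells
Generation 1: 25 live cells
........
.##...#.
.....##.
#....##.
.#.##...
..###...
##.##.##
#...#...
#.##....
Generation 2: 14 live cells
........
.....##.
.#.....#
......#.
.#......
#.......
##......
#...##..
.#.#....
Generation 3: 10 live cells
........
......#.
.....#.#
........
........
#.......
##......
#.#.#...
....#...
Generation 4: 8 live cells
(generation 4 grid is the final answer)

Answer: ........
......#.
......#.
........
........
##......
#.......
#..#....
...#....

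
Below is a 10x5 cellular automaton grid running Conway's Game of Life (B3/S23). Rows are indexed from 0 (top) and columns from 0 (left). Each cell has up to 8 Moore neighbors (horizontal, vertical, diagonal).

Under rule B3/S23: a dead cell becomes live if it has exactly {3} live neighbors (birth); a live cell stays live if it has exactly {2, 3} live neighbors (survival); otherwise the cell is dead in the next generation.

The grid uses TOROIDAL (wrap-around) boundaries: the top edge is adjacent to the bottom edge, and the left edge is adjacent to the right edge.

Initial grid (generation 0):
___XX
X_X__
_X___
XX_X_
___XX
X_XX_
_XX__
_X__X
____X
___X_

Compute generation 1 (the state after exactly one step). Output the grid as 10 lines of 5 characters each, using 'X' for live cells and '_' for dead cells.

Answer: __XXX
XXXXX
____X
XX_X_
_____
X____
____X
_XXX_
X__XX
___X_

Derivation:
Simulating step by step:
Generation 0 (given above): 19 live cells
Generation 1: 21 live cells
(generation 1 grid is the final answer)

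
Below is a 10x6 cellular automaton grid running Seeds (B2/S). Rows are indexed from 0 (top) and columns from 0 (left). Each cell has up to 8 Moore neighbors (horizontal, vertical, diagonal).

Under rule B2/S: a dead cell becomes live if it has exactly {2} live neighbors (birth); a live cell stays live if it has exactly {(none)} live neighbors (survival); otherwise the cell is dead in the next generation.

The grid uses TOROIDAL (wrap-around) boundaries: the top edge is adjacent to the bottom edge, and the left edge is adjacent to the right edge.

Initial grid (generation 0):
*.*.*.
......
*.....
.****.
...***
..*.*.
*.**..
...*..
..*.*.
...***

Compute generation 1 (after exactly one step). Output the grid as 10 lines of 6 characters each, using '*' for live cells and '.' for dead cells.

Answer: .*....
*..*..
....**
......
*.....
*.....
.....*
.....*
......
*.....

Derivation:
Simulating step by step:
Generation 0 (given above): 22 live cells
Generation 1: 10 live cells
(generation 1 grid is the final answer)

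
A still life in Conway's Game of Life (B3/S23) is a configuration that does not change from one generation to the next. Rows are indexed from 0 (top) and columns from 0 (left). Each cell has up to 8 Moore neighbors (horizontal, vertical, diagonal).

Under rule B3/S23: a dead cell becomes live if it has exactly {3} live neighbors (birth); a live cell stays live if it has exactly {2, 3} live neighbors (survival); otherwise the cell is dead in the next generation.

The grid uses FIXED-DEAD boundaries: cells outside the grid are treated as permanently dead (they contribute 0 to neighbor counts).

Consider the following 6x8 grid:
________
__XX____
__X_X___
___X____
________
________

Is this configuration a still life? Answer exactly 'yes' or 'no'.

Compute generation 1 and compare to generation 0 (given above):
Generation 1:
________
__XX____
__X_X___
___X____
________
________
The grids are IDENTICAL -> still life.

Answer: yes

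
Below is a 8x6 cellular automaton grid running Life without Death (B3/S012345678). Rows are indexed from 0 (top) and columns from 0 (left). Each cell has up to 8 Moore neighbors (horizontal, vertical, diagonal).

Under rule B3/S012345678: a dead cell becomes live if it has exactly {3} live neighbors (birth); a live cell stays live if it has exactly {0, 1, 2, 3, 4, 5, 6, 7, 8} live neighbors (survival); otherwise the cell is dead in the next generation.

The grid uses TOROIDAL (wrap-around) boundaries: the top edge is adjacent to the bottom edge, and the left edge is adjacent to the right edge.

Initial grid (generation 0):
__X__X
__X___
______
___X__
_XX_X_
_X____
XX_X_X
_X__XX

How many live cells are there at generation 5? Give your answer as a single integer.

Simulating step by step:
Generation 0 (given above): 15 live cells
Generation 1: 25 live cells
XXXXXX
__X___
______
__XX__
_XXXX_
_X_XXX
XX_X_X
_X_XXX
Generation 2: 34 live cells
XXXXXX
X_X_XX
__XX__
_XXXX_
XXXXXX
_X_XXX
XX_X_X
_X_XXX
Generation 3: 35 live cells
XXXXXX
X_X_XX
X_XX__
_XXXX_
XXXXXX
_X_XXX
XX_X_X
_X_XXX
Generation 4: 35 live cells
XXXXXX
X_X_XX
X_XX__
_XXXX_
XXXXXX
_X_XXX
XX_X_X
_X_XXX
Generation 5: 35 live cells
XXXXXX
X_X_XX
X_XX__
_XXXX_
XXXXXX
_X_XXX
XX_X_X
_X_XXX
Population at generation 5: 35

Answer: 35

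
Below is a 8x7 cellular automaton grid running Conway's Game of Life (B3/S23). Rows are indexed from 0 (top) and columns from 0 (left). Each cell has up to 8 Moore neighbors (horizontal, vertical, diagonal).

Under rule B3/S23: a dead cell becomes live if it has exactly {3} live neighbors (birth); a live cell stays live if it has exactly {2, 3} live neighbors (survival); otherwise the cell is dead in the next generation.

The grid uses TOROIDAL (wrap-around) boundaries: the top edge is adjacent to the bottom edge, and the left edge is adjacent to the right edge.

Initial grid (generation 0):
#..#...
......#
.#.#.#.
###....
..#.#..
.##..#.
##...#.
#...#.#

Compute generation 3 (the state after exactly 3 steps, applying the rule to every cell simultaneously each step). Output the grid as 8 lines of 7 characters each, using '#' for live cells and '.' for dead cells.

Answer: ..#....
.#.....
.##...#
.##...#
.......
#.#....
.###...
#..#...

Derivation:
Simulating step by step:
Generation 0 (given above): 20 live cells
Generation 1: 22 live cells
#....#.
#.#.#.#
.#....#
#...#..
#......
#.#####
..#.##.
....##.
Generation 2: 15 live cells
##.#...
.......
.#.#..#
##....#
#......
#.#....
.##....
...#...
Generation 3: 15 live cells
(generation 3 grid is the final answer)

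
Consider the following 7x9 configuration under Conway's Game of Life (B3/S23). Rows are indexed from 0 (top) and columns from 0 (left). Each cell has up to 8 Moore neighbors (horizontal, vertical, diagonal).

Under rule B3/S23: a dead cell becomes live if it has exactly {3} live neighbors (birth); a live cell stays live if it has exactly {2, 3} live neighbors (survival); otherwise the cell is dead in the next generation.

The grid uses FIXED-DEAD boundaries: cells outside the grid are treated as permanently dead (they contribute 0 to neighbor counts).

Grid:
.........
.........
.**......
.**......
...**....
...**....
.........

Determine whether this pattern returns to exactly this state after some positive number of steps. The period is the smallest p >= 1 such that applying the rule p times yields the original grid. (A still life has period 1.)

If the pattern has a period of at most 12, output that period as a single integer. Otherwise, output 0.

Simulating and comparing each generation to the original:
Gen 0 (original, given above): 8 live cells
Gen 1: 6 live cells, differs from original
Gen 2: 8 live cells, MATCHES original -> period = 2

Answer: 2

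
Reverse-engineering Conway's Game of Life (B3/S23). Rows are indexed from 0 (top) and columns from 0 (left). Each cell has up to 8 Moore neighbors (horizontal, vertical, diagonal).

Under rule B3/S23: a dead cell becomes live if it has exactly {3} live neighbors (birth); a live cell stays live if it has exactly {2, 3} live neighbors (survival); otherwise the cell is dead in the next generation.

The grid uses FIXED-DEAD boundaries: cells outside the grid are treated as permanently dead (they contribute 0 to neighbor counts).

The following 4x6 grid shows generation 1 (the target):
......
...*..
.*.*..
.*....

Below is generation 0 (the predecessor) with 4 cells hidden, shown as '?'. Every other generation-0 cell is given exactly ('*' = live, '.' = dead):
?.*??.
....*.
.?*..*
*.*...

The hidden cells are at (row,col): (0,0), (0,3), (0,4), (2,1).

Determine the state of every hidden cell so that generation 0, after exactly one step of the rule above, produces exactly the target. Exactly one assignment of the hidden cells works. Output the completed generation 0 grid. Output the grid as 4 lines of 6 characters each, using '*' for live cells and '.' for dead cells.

Hidden generation-0 cells (in order): (0,0), (0,3), (0,4), (2,1).
A hidden cell only influences target cells in its own 3x3 neighborhood. Try each of the 2^4 = 16 assignments, step the completed generation 0 forward once under B3/S23, and compare with the target:
  (0,0)=. (0,3)=. (0,4)=. (2,1)=. -> step reproduces the target at every cell -> ACCEPT
  (0,0)=. (0,3)=. (0,4)=. (2,1)=* -> step gives (1,1)='*' but target has '.' -> reject
  (0,0)=. (0,3)=. (0,4)=* (2,1)=. -> step gives (0,3)='*' but target has '.' -> reject
  (0,0)=. (0,3)=. (0,4)=* (2,1)=* -> step gives (0,3)='*' but target has '.' -> reject
  (0,0)=. (0,3)=* (0,4)=. (2,1)=. -> step gives (0,3)='*' but target has '.' -> reject
  (0,0)=. (0,3)=* (0,4)=. (2,1)=* -> step gives (0,3)='*' but target has '.' -> reject
  (0,0)=. (0,3)=* (0,4)=* (2,1)=. -> step gives (0,3)='*' but target has '.' -> reject
  (0,0)=. (0,3)=* (0,4)=* (2,1)=* -> step gives (0,3)='*' but target has '.' -> reject
  (0,0)=* (0,3)=. (0,4)=. (2,1)=. -> step gives (1,1)='*' but target has '.' -> reject
  (0,0)=* (0,3)=. (0,4)=. (2,1)=* -> step gives (1,2)='*' but target has '.' -> reject
  (0,0)=* (0,3)=. (0,4)=* (2,1)=. -> step gives (0,3)='*' but target has '.' -> reject
  (0,0)=* (0,3)=. (0,4)=* (2,1)=* -> step gives (0,3)='*' but target has '.' -> reject
  (0,0)=* (0,3)=* (0,4)=. (2,1)=. -> step gives (0,3)='*' but target has '.' -> reject
  (0,0)=* (0,3)=* (0,4)=. (2,1)=* -> step gives (0,3)='*' but target has '.' -> reject
  (0,0)=* (0,3)=* (0,4)=* (2,1)=. -> step gives (0,3)='*' but target has '.' -> reject
  (0,0)=* (0,3)=* (0,4)=* (2,1)=* -> step gives (0,3)='*' but target has '.' -> reject
Unique solution: (0,0)=dead, (0,3)=dead, (0,4)=dead, (2,1)=dead.
Check: live-neighbor counts of every cell in the completed generation 0:
010211
022312
131321
031211
Applying B3/S23 to generation 0 with these counts gives:
......
...*..
.*.*..
.*....
which matches the target exactly.

Answer: ..*...
....*.
..*..*
*.*...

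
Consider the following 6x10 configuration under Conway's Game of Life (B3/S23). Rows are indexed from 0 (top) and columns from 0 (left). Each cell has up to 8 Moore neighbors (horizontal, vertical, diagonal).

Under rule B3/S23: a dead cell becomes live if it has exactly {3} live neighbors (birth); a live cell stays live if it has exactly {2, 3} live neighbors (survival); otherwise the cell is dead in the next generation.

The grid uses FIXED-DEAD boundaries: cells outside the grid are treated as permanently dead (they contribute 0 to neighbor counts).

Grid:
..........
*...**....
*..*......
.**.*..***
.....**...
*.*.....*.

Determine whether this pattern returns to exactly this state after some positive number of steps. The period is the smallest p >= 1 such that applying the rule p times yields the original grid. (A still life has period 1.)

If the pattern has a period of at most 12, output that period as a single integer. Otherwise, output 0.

Simulating and comparing each generation to the original:
Gen 0 (original, given above): 16 live cells
Gen 1: 19 live cells, differs from original
Gen 2: 7 live cells, differs from original
Gen 3: 7 live cells, differs from original
Gen 4: 5 live cells, differs from original
Gen 5: 4 live cells, differs from original
Gen 6: 4 live cells, differs from original
Gen 7: 7 live cells, differs from original
Gen 8: 6 live cells, differs from original
Gen 9: 6 live cells, differs from original
Gen 10: 8 live cells, differs from original
Gen 11: 8 live cells, differs from original
Gen 12: 12 live cells, differs from original
No period found within 12 steps.

Answer: 0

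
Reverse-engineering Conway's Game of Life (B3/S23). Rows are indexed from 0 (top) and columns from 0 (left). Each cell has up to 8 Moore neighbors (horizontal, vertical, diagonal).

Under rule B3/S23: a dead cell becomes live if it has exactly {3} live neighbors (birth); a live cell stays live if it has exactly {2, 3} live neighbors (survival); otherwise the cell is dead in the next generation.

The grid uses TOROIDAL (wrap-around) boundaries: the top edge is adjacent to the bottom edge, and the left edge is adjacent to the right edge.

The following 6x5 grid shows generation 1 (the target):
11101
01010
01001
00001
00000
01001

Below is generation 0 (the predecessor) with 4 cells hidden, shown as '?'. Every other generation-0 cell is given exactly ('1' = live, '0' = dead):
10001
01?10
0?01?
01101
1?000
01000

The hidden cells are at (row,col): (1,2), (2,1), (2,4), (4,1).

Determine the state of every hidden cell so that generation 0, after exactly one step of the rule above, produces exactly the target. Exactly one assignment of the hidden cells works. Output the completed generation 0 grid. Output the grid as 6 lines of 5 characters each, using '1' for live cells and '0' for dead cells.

Answer: 10001
01010
01011
01101
11000
01000

Derivation:
Hidden generation-0 cells (in order): (1,2), (2,1), (2,4), (4,1).
A hidden cell only influences target cells in its own 3x3 neighborhood. Try each of the 2^4 = 16 assignments, step the completed generation 0 forward once under B3/S23, and compare with the target:
  (1,2)=0 (2,1)=0 (2,4)=0 (4,1)=0 -> step gives (1,0)='1' but target has '0' -> reject
  (1,2)=0 (2,1)=0 (2,4)=0 (4,1)=1 -> step gives (1,0)='1' but target has '0' -> reject
  (1,2)=0 (2,1)=0 (2,4)=1 (4,1)=0 -> step gives (1,1)='0' but target has '1' -> reject
  (1,2)=0 (2,1)=0 (2,4)=1 (4,1)=1 -> step gives (1,1)='0' but target has '1' -> reject
  (1,2)=0 (2,1)=1 (2,4)=0 (4,1)=0 -> step gives (2,3)='1' but target has '0' -> reject
  (1,2)=0 (2,1)=1 (2,4)=0 (4,1)=1 -> step gives (2,3)='1' but target has '0' -> reject
  (1,2)=0 (2,1)=1 (2,4)=1 (4,1)=0 -> step gives (3,1)='1' but target has '0' -> reject
  (1,2)=0 (2,1)=1 (2,4)=1 (4,1)=1 -> step reproduces the target at every cell -> ACCEPT
  (1,2)=1 (2,1)=0 (2,4)=0 (4,1)=0 -> step gives (0,1)='0' but target has '1' -> reject
  (1,2)=1 (2,1)=0 (2,4)=0 (4,1)=1 -> step gives (0,1)='0' but target has '1' -> reject
  (1,2)=1 (2,1)=0 (2,4)=1 (4,1)=0 -> step gives (0,1)='0' but target has '1' -> reject
  (1,2)=1 (2,1)=0 (2,4)=1 (4,1)=1 -> step gives (0,1)='0' but target has '1' -> reject
  (1,2)=1 (2,1)=1 (2,4)=0 (4,1)=0 -> step gives (0,1)='0' but target has '1' -> reject
  (1,2)=1 (2,1)=1 (2,4)=0 (4,1)=1 -> step gives (0,1)='0' but target has '1' -> reject
  (1,2)=1 (2,1)=1 (2,4)=1 (4,1)=0 -> step gives (0,1)='0' but target has '1' -> reject
  (1,2)=1 (2,1)=1 (2,4)=1 (4,1)=1 -> step gives (0,1)='0' but target has '1' -> reject
Unique solution: (1,2)=dead, (2,1)=live, (2,4)=live, (4,1)=live.
Check: live-neighbor counts of every cell in the completed generation 0:
33322
52435
53643
64443
44422
53213
Applying B3/S23 to generation 0 with these counts gives:
11101
01010
01001
00001
00000
01001
which matches the target exactly.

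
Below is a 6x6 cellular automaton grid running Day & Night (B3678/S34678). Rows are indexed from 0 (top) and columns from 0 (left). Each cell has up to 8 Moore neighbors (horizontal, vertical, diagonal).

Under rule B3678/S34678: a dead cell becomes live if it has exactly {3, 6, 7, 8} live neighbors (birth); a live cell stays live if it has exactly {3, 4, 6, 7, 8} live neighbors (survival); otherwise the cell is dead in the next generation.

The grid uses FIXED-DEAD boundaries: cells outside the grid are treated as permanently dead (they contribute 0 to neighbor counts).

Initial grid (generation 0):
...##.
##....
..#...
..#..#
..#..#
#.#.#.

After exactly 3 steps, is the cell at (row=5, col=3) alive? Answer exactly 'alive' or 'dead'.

Simulating step by step:
Generation 0 (given above): 12 live cells
Generation 1: 7 live cells
......
..##..
......
.#.#..
....#.
.#.#..
Generation 2: 2 live cells
......
......
...#..
......
...#..
......
Generation 3: 0 live cells
......
......
......
......
......
......

Cell (5,3) at generation 3: 0 -> dead

Answer: dead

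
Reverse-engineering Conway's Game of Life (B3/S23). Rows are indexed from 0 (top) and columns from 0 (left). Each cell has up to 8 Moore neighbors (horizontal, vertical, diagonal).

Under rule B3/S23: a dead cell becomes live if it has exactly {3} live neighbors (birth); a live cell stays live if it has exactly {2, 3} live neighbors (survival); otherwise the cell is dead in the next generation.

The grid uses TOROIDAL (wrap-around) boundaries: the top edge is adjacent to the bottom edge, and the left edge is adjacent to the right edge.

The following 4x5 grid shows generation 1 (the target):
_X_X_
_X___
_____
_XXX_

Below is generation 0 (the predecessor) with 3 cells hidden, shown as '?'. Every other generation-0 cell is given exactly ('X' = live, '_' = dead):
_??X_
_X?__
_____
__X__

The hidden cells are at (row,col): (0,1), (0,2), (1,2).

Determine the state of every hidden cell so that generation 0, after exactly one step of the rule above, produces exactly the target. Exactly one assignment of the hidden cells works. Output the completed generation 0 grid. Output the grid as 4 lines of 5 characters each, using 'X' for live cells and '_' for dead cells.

Answer: _XXX_
_X___
_____
__X__

Derivation:
Hidden generation-0 cells (in order): (0,1), (0,2), (1,2).
A hidden cell only influences target cells in its own 3x3 neighborhood. Try each of the 2^3 = 8 assignments, step the completed generation 0 forward once under B3/S23, and compare with the target:
  (0,1)=_ (0,2)=_ (1,2)=_ -> step gives (0,1)='_' but target has 'X' -> reject
  (0,1)=_ (0,2)=_ (1,2)=X -> step gives (1,1)='_' but target has 'X' -> reject
  (0,1)=_ (0,2)=X (1,2)=_ -> step gives (0,2)='X' but target has '_' -> reject
  (0,1)=_ (0,2)=X (1,2)=X -> step gives (0,1)='_' but target has 'X' -> reject
  (0,1)=X (0,2)=_ (1,2)=_ -> step gives (0,3)='_' but target has 'X' -> reject
  (0,1)=X (0,2)=_ (1,2)=X -> step gives (1,2)='X' but target has '_' -> reject
  (0,1)=X (0,2)=X (1,2)=_ -> step reproduces the target at every cell -> ACCEPT
  (0,1)=X (0,2)=X (1,2)=X -> step gives (0,1)='_' but target has 'X' -> reject
Unique solution: (0,1)=live, (0,2)=live, (1,2)=dead.
Check: live-neighbor counts of every cell in the completed generation 0:
23421
22421
12210
13331
Applying B3/S23 to generation 0 with these counts gives:
_X_X_
_X___
_____
_XXX_
which matches the target exactly.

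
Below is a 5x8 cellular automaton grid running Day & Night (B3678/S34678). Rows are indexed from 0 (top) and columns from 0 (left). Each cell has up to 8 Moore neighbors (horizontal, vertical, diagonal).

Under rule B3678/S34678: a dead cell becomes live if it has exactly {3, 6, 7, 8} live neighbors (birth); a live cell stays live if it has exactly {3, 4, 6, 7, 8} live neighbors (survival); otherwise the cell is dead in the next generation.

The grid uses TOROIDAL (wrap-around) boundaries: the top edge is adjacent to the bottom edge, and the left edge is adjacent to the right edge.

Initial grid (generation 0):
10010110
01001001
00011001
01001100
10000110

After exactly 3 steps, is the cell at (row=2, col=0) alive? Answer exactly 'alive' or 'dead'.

Simulating step by step:
Generation 0 (given above): 16 live cells
Generation 1: 18 live cells
11000110
00101001
00111010
10011101
01000010
Generation 2: 22 live cells
11100110
10101001
11110010
01011101
01100010
Generation 3: 13 live cells
11100110
01000000
00000010
00111101
00000010

Cell (2,0) at generation 3: 0 -> dead

Answer: dead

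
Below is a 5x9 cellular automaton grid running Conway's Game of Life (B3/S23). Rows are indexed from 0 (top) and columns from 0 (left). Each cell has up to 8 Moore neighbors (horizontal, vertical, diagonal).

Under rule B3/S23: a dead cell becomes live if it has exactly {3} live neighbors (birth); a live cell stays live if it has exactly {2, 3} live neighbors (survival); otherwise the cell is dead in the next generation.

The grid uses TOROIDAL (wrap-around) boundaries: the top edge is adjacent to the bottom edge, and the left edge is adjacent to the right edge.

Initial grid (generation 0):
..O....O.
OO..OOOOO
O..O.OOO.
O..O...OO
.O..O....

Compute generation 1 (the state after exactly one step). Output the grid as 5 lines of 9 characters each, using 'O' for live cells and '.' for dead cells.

Simulating step by step:
Generation 0 (given above): 20 live cells
Generation 1: 22 live cells
(generation 1 grid is the final answer)

Answer: ..OOO..O.
OOOOO....
..OO.....
OOOO.O.O.
OOOO...O.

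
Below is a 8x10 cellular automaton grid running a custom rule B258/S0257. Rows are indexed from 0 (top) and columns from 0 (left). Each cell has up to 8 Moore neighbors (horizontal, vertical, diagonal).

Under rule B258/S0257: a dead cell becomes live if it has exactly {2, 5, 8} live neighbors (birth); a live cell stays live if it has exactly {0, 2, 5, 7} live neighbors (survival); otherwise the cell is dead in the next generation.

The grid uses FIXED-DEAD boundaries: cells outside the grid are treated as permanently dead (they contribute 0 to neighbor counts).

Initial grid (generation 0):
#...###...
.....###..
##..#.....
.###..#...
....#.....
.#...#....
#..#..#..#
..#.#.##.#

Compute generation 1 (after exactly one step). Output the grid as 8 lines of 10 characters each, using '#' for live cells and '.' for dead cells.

Answer: #...#.....
...#.#.#..
#...#.....
......#...
#...#.#...
#.##.##...
...#......
.#....##..

Derivation:
Simulating step by step:
Generation 0 (given above): 26 live cells
Generation 1: 20 live cells
(generation 1 grid is the final answer)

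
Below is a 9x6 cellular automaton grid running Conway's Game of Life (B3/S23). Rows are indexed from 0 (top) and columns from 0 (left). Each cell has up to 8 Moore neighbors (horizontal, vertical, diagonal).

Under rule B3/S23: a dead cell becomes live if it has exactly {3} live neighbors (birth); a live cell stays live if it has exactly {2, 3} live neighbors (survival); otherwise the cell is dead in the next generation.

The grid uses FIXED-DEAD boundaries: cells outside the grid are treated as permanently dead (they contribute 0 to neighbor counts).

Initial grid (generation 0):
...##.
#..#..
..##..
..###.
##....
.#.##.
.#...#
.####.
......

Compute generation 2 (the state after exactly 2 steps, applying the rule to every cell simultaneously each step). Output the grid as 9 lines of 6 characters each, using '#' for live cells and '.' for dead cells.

Answer: ......
......
......
##....
##....
..#...
#....#
#...#.
.#..#.

Derivation:
Simulating step by step:
Generation 0 (given above): 20 live cells
Generation 1: 17 live cells
...##.
......
.#....
....#.
##....
.#..#.
##...#
.####.
..##..
Generation 2: 11 live cells
(generation 2 grid is the final answer)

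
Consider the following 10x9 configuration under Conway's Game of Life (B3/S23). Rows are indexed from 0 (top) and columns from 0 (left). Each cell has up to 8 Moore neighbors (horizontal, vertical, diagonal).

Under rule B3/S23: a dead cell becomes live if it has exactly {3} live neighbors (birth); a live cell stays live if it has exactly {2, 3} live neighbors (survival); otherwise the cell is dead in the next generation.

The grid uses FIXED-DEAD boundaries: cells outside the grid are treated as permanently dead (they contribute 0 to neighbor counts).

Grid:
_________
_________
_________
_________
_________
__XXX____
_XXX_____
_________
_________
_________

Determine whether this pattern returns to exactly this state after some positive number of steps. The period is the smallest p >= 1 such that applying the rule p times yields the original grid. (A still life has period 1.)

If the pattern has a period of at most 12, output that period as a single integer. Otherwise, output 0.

Answer: 2

Derivation:
Simulating and comparing each generation to the original:
Gen 0 (original, given above): 6 live cells
Gen 1: 6 live cells, differs from original
Gen 2: 6 live cells, MATCHES original -> period = 2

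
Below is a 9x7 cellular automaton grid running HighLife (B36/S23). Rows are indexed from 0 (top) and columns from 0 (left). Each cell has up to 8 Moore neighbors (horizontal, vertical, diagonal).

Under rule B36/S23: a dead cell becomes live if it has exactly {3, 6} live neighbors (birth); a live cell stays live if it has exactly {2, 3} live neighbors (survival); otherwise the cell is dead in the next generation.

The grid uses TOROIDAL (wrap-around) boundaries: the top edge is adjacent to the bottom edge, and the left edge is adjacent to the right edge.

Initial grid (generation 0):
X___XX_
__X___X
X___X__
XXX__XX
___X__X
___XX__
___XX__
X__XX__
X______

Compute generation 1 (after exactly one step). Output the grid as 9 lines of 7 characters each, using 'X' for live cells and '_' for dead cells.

Simulating step by step:
Generation 0 (given above): 22 live cells
Generation 1: 28 live cells
(generation 1 grid is the final answer)

Answer: XX___X_
XX_XX_X
__XX___
_XXXXX_
_X_X__X
__X__X_
__X__X_
___XX__
XX_X_X_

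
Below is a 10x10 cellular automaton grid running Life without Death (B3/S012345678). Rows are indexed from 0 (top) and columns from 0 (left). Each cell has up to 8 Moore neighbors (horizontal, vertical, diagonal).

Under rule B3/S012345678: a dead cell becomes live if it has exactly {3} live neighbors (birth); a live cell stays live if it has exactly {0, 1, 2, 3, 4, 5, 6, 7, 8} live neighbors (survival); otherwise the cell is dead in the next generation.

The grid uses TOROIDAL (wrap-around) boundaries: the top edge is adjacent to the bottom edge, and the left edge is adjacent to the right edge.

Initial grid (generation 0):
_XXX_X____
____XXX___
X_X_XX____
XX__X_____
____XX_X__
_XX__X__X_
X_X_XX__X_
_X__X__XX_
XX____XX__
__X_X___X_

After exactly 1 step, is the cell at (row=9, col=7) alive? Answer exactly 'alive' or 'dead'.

Simulating step by step:
Generation 0 (given above): 37 live cells
Generation 1: 57 live cells
_XXX_XX___
____XXX___
X_X_XXX___
XX__X_X___
X_XXXXXX__
_XX__X_XXX
X_X_XXX_X_
_XXXX__XX_
XXXX_XXX_X
X_X_XXXXX_

Cell (9,7) at generation 1: 1 -> alive

Answer: alive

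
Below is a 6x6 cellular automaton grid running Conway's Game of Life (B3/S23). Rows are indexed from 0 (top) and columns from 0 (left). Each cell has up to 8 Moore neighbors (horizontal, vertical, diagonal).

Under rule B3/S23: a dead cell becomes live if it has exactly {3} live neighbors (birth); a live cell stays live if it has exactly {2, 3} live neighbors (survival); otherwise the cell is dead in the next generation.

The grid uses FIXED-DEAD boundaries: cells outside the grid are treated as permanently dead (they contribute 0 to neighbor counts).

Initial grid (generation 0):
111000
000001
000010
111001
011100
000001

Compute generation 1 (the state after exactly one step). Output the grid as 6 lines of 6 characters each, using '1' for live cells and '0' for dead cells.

Answer: 010000
010000
010011
100010
100110
001000

Derivation:
Simulating step by step:
Generation 0 (given above): 13 live cells
Generation 1: 11 live cells
(generation 1 grid is the final answer)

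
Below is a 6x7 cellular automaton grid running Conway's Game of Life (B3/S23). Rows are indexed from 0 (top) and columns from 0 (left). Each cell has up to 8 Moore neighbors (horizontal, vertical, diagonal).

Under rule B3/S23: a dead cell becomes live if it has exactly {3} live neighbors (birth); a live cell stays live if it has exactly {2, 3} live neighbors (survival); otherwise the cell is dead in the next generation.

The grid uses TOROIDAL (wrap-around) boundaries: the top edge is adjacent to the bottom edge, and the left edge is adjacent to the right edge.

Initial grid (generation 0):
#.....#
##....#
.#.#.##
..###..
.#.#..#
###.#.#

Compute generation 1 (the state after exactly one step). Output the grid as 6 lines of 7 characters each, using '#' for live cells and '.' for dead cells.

Answer: ..#....
.##....
.#.#.##
.#....#
......#
..##...

Derivation:
Simulating step by step:
Generation 0 (given above): 20 live cells
Generation 1: 12 live cells
(generation 1 grid is the final answer)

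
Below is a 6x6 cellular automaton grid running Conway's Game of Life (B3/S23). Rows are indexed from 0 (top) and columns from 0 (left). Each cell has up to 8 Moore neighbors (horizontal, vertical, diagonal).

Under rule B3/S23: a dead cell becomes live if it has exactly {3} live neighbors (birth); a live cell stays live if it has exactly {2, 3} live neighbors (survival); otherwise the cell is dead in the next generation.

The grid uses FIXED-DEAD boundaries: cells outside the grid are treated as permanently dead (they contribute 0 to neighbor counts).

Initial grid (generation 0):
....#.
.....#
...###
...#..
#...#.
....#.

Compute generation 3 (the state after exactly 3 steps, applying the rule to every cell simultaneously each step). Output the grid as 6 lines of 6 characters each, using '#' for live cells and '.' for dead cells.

Answer: ......
......
..##..
.....#
..###.
......

Derivation:
Simulating step by step:
Generation 0 (given above): 9 live cells
Generation 1: 8 live cells
......
...#.#
...#.#
...#.#
...##.
......
Generation 2: 8 live cells
......
......
..##.#
..##.#
...##.
......
Generation 3: 6 live cells
(generation 3 grid is the final answer)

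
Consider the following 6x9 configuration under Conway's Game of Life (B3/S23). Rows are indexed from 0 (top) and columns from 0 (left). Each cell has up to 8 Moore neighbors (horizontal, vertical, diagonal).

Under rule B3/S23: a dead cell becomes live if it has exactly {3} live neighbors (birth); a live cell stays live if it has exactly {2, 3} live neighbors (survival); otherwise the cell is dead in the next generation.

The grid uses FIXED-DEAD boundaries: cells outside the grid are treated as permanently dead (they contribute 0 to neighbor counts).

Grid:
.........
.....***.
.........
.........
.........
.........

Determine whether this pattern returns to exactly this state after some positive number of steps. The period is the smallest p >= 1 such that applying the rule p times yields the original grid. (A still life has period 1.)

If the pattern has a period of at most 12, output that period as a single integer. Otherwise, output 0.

Simulating and comparing each generation to the original:
Gen 0 (original, given above): 3 live cells
Gen 1: 3 live cells, differs from original
Gen 2: 3 live cells, MATCHES original -> period = 2

Answer: 2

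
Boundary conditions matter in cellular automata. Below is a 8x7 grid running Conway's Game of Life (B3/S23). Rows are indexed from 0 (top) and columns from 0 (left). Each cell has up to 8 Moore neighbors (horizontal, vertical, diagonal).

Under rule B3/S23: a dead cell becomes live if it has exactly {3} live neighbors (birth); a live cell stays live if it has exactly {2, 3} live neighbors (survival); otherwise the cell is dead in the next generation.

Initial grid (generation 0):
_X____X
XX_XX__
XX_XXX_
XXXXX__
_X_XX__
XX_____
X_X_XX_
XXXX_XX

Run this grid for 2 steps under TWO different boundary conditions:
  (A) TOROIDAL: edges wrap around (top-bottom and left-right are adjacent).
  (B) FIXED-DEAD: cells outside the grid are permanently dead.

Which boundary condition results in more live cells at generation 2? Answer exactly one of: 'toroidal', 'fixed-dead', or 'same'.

Answer: fixed-dead

Derivation:
Under TOROIDAL boundary, generation 2:
_______
_______
_______
_____X_
X______
______X
____XX_
____X__
Population = 6

Under FIXED-DEAD boundary, generation 2:
_XX____
_XX____
_______
_______
_______
______X
_X_X___
___X__X
Population = 9

Comparison: toroidal=6, fixed-dead=9 -> fixed-dead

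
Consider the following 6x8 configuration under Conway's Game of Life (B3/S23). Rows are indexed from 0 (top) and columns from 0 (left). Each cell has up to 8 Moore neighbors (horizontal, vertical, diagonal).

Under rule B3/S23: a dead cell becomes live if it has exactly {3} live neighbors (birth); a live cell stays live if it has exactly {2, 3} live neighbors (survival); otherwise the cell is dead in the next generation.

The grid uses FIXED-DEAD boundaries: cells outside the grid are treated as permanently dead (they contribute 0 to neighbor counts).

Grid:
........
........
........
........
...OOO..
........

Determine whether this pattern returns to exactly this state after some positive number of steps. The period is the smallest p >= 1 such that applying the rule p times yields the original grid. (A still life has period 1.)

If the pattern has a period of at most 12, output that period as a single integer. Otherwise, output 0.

Answer: 2

Derivation:
Simulating and comparing each generation to the original:
Gen 0 (original, given above): 3 live cells
Gen 1: 3 live cells, differs from original
Gen 2: 3 live cells, MATCHES original -> period = 2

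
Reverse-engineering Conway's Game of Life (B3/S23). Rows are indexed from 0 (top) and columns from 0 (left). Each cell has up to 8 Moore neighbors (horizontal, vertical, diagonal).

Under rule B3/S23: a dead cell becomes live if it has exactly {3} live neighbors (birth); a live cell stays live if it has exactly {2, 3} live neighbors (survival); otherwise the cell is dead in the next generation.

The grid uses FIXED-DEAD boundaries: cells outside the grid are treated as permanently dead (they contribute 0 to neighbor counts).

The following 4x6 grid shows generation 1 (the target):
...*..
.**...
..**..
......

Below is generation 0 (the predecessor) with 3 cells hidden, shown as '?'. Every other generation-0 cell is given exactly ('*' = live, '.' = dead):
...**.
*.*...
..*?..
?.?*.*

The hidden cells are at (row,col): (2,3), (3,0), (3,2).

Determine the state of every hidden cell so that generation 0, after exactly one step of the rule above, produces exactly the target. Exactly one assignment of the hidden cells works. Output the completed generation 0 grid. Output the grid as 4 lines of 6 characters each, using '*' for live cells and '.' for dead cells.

Hidden generation-0 cells (in order): (2,3), (3,0), (3,2).
A hidden cell only influences target cells in its own 3x3 neighborhood. Try each of the 2^3 = 8 assignments, step the completed generation 0 forward once under B3/S23, and compare with the target:
  (2,3)=. (3,0)=. (3,2)=. -> step gives (2,1)='*' but target has '.' -> reject
  (2,3)=. (3,0)=. (3,2)=* -> step gives (2,3)='.' but target has '*' -> reject
  (2,3)=. (3,0)=* (3,2)=. -> step reproduces the target at every cell -> ACCEPT
  (2,3)=. (3,0)=* (3,2)=* -> step gives (2,3)='.' but target has '*' -> reject
  (2,3)=* (3,0)=. (3,2)=. -> step gives (1,4)='*' but target has '.' -> reject
  (2,3)=* (3,0)=. (3,2)=* -> step gives (1,4)='*' but target has '.' -> reject
  (2,3)=* (3,0)=* (3,2)=. -> step gives (1,4)='*' but target has '.' -> reject
  (2,3)=* (3,0)=* (3,2)=* -> step gives (1,4)='*' but target has '.' -> reject
Unique solution: (2,3)=dead, (3,0)=live, (3,2)=dead.
Check: live-neighbor counts of every cell in the completed generation 0:
122211
032421
242321
022120
Applying B3/S23 to generation 0 with these counts gives:
...*..
.**...
..**..
......
which matches the target exactly.

Answer: ...**.
*.*...
..*...
*..*.*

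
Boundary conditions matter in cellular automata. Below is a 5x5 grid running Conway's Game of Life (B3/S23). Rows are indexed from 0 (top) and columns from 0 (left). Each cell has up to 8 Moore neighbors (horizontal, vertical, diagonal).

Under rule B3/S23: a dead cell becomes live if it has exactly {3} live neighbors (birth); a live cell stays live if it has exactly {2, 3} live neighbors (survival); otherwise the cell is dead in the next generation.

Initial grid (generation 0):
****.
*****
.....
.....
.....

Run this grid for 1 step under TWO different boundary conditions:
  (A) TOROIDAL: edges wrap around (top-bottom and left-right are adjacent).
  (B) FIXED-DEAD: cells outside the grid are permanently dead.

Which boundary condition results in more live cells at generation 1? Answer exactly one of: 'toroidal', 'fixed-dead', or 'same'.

Under TOROIDAL boundary, generation 1:
.....
.....
*****
.....
.**..
Population = 7

Under FIXED-DEAD boundary, generation 1:
*...*
*...*
.***.
.....
.....
Population = 7

Comparison: toroidal=7, fixed-dead=7 -> same

Answer: same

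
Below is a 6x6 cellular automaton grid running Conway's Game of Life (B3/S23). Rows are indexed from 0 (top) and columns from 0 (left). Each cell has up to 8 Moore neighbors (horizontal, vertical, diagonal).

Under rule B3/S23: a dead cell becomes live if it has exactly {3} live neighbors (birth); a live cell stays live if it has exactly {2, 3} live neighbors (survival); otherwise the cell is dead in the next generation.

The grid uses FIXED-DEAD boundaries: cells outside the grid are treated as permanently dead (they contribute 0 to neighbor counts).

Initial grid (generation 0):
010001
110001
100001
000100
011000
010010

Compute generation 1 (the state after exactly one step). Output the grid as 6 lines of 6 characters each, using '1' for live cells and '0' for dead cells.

Answer: 110000
110011
110010
011000
011100
011000

Derivation:
Simulating step by step:
Generation 0 (given above): 12 live cells
Generation 1: 16 live cells
(generation 1 grid is the final answer)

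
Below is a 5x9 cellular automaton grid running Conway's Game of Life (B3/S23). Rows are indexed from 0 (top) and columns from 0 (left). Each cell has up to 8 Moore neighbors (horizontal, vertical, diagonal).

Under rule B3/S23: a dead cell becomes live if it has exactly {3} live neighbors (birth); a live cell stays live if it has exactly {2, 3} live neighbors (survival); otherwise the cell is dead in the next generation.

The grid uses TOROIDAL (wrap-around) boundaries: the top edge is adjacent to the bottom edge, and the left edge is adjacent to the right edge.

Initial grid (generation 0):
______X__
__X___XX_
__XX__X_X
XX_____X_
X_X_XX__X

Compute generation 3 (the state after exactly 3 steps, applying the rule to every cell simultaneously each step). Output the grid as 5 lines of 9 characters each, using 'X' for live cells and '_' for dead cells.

Simulating step by step:
Generation 0 (given above): 16 live cells
Generation 1: 22 live cells
_X_X__X_X
__XX_XX__
X_XX__X_X
____XXXX_
X____XXXX
Generation 2: 13 live cells
_X_X____X
_____XX_X
_XX_____X
_X_XX____
X________
Generation 3: 16 live cells
(generation 3 grid is the final answer)

Answer: _______XX
_X______X
_XXXXX_X_
_X_X_____
XX_XX____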